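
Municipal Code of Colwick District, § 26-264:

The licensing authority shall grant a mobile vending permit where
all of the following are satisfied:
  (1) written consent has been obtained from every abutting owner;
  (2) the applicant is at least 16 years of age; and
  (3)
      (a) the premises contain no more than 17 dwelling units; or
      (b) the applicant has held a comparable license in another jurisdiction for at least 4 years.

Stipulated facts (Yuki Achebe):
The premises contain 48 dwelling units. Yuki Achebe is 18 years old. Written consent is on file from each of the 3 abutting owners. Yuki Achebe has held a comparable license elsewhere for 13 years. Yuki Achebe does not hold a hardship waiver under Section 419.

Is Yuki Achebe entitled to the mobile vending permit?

Yes — granted.

(1) all abutters consent — holds.
(2) age ≥ 16 — holds.
(a) ≤ 17 units — not satisfied.
(b) prior license ≥ 4 yr — met.
(3): F OR T → true.
Overall: T AND T AND T → true.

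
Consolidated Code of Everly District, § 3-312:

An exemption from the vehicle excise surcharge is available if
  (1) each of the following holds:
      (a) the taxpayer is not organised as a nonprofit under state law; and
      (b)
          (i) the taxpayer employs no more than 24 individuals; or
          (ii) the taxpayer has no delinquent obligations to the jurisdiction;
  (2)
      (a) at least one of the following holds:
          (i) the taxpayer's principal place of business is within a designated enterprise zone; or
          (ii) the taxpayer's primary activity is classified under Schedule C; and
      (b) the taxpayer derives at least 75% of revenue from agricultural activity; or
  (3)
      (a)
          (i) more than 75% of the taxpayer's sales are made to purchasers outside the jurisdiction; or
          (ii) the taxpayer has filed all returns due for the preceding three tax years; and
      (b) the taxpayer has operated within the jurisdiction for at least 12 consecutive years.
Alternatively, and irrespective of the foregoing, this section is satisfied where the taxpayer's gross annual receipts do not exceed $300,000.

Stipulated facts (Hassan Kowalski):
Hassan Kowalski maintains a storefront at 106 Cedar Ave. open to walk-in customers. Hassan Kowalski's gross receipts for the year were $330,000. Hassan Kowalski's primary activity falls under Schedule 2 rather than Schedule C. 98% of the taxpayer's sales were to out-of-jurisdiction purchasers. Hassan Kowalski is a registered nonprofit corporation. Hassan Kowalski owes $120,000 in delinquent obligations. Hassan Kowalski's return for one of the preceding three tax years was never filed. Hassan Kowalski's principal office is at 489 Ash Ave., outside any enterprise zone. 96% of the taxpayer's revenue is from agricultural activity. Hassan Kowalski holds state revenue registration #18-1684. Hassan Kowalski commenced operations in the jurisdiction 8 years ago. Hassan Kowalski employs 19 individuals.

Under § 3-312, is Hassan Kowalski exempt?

(a) not (nonprofit) — not satisfied.
(i) ≤ 24 employees — satisfied.
(ii) no delinquency — not satisfied.
(b): T OR F → true.
So (1) is not satisfied (F AND T).
(i) in enterprise zone — not satisfied.
(ii) Schedule C activity — not met.
(a) = F OR F = false.
(b) ≥75% agricultural — holds.
(2) = F AND T = false.
(i) >75% out-of-jur. sales — met.
(ii) returns current — fails.
(a) = T OR F = true.
(b) ≥ 12 yrs in jurisdiction — fails.
(3): T AND F → false.
Overall: F OR F OR F → false.
Exception (receipts ≤ $300,000) — not satisfied.
Result: main false OR exception false → false.

No — not exempt.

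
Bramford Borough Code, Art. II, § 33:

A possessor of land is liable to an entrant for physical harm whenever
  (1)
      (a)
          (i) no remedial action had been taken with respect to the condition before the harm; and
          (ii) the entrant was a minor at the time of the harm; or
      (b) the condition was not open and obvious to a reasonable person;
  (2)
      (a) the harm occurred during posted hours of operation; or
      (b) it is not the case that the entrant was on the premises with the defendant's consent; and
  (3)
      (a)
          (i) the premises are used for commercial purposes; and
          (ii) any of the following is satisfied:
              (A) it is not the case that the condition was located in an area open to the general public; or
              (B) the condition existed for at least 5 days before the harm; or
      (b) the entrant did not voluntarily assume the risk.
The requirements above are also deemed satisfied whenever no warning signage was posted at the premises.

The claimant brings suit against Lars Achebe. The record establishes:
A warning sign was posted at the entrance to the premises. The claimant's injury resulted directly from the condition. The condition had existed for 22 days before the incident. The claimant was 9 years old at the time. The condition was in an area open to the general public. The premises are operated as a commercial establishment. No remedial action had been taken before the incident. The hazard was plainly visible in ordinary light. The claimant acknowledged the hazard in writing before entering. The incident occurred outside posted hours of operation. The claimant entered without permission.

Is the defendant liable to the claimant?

Yes — liable.

(i) no remedial action — met.
(ii) entrant a minor — satisfied.
(a): T AND T → true.
(b) not open/obvious — not satisfied.
So (1) is satisfied (T OR F).
(a) during posted hours — not satisfied.
(b) not (consent to enter) — met.
(2) = F OR T = true.
(i) commercial use — satisfied.
(A) not (public area) — not satisfied.
(B) condition ≥5 days old — satisfied.
(ii) = F OR T = true.
(a) = T AND T = true.
(b) no assumed risk — not met.
(3) = T OR F = true.
Overall: T AND T AND T → true.
Exception (no signage posted) — not satisfied.
Result: main true OR exception false → true.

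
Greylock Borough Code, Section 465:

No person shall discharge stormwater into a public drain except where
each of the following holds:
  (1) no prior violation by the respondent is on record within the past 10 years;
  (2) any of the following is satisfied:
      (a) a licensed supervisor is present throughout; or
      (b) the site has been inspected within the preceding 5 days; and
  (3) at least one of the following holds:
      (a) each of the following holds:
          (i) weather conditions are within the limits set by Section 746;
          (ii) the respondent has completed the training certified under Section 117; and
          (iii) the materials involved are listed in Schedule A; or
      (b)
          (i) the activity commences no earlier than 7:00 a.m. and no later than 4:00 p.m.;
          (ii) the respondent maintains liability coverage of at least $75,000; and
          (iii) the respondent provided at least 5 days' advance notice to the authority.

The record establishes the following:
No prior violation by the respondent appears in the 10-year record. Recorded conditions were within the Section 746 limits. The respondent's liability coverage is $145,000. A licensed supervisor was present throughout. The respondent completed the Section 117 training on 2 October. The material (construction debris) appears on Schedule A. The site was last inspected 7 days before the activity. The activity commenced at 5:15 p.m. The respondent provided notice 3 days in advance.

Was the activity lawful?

(1) no prior violation — holds.
(a) supervisor present — holds.
(b) site inspected — fails.
(2) = T OR F = true.
(i) weather ok — holds.
(ii) training certified — holds.
(iii) Schedule A material — holds.
So (a) is satisfied (T AND T AND T).
(i) start within hours — fails.
(ii) coverage ≥ $75,000 — met.
(iii) ≥5 days' notice — not met.
(b) = F AND T AND F = false.
So (3) is satisfied (T OR F).
Overall = T AND T AND T = true.

Yes — lawful.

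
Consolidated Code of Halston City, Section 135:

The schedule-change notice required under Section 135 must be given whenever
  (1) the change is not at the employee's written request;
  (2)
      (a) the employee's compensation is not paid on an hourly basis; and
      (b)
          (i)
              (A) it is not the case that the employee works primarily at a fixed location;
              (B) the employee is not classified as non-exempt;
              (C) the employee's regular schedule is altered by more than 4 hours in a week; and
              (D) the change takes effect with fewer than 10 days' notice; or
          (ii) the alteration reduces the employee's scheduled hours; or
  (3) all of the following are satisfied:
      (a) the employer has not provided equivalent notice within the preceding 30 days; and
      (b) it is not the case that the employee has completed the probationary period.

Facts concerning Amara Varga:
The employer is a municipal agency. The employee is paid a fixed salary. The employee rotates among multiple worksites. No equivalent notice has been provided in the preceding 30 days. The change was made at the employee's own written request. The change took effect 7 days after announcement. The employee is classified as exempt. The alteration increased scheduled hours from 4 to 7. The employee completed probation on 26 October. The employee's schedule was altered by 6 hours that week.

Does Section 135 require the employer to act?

Yes — required.

(1) not employee-requested — fails.
(a) not (hourly-paid) — holds.
(A) not (fixed location) — satisfied.
(B) not (non-exempt) — holds.
(C) schedule shift > 4h — met.
(D) < 10 days' notice — holds.
(i): T AND T AND T AND T → true.
(ii) hours reduced — fails.
So (b) is satisfied (T OR F).
So (2) is satisfied (T AND T).
(a) no recent notice — met.
(b) not (past probation) — fails.
(3): T AND F → false.
Overall = F OR T OR F = true.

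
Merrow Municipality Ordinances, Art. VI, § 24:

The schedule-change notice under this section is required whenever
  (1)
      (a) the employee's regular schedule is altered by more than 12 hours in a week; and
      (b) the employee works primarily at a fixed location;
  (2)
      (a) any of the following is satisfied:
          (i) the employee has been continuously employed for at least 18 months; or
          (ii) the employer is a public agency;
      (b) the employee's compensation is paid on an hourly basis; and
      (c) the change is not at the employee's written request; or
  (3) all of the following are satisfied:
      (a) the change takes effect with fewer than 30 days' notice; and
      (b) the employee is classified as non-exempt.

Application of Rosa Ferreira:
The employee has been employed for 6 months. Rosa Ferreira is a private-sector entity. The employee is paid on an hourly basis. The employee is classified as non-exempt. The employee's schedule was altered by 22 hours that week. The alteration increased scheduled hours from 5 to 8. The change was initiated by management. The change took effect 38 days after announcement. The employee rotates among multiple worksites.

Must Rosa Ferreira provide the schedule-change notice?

No — not required.

(a) schedule shift > 12h — satisfied.
(b) fixed location — fails.
(1): T AND F → false.
(i) tenure ≥ 18 mo. — not satisfied.
(ii) public agency — not met.
(a): F OR F → false.
(b) hourly-paid — holds.
(c) not employee-requested — satisfied.
So (2) is not satisfied (F AND T AND T).
(a) < 30 days' notice — fails.
(b) non-exempt — holds.
(3): F AND T → false.
So Overall is not satisfied (F OR F OR F).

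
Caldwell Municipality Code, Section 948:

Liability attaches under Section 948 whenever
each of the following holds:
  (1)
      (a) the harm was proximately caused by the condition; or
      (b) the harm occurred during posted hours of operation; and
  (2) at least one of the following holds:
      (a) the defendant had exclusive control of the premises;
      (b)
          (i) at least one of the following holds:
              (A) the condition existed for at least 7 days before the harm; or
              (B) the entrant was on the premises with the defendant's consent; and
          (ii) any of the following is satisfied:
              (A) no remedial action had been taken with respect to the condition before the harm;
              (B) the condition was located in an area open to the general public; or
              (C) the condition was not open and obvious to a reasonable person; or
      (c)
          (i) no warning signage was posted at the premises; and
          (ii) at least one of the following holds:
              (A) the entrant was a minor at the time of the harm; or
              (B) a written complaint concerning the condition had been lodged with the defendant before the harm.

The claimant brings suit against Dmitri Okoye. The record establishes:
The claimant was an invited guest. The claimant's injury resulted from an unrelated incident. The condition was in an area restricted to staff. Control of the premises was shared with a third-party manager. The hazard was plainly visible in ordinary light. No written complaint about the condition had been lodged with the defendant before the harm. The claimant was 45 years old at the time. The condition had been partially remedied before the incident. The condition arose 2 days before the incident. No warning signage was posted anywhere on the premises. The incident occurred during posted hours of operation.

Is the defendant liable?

No — not liable.

(a) proximate cause — not met.
(b) during posted hours — met.
So (1) is satisfied (F OR T).
(a) exclusive control — not met.
(A) condition ≥7 days old — not satisfied.
(B) consent to enter — met.
(i) = F OR T = true.
(A) no remedial action — not satisfied.
(B) public area — not satisfied.
(C) not open/obvious — not satisfied.
So (ii) is not satisfied (F OR F OR F).
So (b) is not satisfied (T AND F).
(i) no signage posted — holds.
(A) entrant a minor — not met.
(B) complaint lodged — not met.
(ii): F OR F → false.
So (c) is not satisfied (T AND F).
So (2) is not satisfied (F OR F OR F).
So Overall is not satisfied (T AND F).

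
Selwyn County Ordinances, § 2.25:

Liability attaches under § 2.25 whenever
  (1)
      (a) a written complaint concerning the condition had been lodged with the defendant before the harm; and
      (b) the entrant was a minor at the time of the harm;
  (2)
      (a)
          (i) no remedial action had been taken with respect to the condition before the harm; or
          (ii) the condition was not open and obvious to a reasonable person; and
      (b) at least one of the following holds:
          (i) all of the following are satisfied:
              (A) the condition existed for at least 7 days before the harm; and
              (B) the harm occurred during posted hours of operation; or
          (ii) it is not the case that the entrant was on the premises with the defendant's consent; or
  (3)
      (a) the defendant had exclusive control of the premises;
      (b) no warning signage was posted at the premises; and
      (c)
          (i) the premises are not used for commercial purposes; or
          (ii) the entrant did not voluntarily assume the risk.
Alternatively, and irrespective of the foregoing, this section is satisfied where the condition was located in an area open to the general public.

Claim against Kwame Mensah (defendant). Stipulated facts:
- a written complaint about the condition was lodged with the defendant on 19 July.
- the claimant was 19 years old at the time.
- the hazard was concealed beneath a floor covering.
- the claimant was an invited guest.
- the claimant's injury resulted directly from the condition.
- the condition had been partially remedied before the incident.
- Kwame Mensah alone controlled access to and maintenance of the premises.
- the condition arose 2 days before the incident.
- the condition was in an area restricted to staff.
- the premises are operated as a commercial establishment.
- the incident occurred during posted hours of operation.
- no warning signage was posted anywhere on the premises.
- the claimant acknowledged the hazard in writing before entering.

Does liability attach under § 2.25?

No — not liable.

(a) complaint lodged — holds.
(b) entrant a minor — not satisfied.
So (1) is not satisfied (T AND F).
(i) no remedial action — fails.
(ii) not open/obvious — met.
(a) = F OR T = true.
(A) condition ≥7 days old — fails.
(B) during posted hours — holds.
(i) = F AND T = false.
(ii) not (consent to enter) — not met.
(b) = F OR F = false.
(2) = T AND F = false.
(a) exclusive control — satisfied.
(b) no signage posted — satisfied.
(i) not (commercial use) — not satisfied.
(ii) no assumed risk — fails.
(c) = F OR F = false.
(3) = T AND T AND F = false.
Overall: F OR F OR F → false.
Exception (public area) — not satisfied.
Result: main false OR exception false → false.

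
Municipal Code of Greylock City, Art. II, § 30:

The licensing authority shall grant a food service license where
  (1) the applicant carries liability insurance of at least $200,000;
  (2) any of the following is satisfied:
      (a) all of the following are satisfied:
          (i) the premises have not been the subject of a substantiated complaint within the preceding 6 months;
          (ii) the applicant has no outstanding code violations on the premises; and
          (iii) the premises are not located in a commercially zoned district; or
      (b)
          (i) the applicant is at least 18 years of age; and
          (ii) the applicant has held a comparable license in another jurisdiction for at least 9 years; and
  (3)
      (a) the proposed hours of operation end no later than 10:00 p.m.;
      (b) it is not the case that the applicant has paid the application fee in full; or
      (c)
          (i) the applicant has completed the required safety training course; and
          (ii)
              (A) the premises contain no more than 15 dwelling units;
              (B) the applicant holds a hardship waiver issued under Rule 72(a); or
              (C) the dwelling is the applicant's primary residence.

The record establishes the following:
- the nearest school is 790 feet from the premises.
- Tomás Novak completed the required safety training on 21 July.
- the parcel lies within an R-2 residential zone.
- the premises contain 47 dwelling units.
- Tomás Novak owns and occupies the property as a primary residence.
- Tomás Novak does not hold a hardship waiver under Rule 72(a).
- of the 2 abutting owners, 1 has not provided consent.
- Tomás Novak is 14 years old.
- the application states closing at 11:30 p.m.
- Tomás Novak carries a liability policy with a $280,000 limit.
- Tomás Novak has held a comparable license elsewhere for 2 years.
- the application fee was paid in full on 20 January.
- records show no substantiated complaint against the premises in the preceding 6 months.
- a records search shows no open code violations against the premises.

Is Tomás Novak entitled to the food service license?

Yes — granted.

(1) insurance ≥ $200,000 — met.
(i) no complaint in 6 mo. — holds.
(ii) no code violations — holds.
(iii) not (commercially zoned) — satisfied.
(a): T AND T AND T → true.
(i) age ≥ 18 — not satisfied.
(ii) prior license ≥ 9 yr — not satisfied.
(b) = F AND F = false.
(2) = T OR F = true.
(a) closes by 10 p.m. — not met.
(b) not (fee paid) — fails.
(i) safety training — holds.
(A) ≤ 15 units — not satisfied.
(B) hardship waiver — fails.
(C) primary residence — holds.
(ii) = F OR F OR T = true.
So (c) is satisfied (T AND T).
(3) = F OR F OR T = true.
Overall: T AND T AND T → true.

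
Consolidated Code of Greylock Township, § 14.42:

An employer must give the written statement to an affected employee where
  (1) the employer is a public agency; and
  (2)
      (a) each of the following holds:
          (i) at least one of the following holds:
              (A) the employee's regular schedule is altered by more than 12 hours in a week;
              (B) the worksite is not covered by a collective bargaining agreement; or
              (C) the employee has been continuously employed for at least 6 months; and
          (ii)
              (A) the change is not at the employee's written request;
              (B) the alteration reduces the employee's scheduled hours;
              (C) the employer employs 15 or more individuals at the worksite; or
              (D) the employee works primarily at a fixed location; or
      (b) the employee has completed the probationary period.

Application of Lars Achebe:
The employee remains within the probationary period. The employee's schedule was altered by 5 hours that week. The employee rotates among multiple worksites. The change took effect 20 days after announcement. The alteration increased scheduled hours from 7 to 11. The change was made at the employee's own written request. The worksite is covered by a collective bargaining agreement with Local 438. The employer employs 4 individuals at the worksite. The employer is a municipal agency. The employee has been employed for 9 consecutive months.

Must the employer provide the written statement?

No — not required.

(1) public agency — met.
(A) schedule shift > 12h — not met.
(B) no CBA — not met.
(C) tenure ≥ 6 mo. — met.
So (i) is satisfied (F OR F OR T).
(A) not employee-requested — fails.
(B) hours reduced — fails.
(C) ≥ 15 at site — fails.
(D) fixed location — fails.
(ii): F OR F OR F OR F → false.
(a): T AND F → false.
(b) past probation — not met.
(2) = F OR F = false.
Overall = T AND F = false.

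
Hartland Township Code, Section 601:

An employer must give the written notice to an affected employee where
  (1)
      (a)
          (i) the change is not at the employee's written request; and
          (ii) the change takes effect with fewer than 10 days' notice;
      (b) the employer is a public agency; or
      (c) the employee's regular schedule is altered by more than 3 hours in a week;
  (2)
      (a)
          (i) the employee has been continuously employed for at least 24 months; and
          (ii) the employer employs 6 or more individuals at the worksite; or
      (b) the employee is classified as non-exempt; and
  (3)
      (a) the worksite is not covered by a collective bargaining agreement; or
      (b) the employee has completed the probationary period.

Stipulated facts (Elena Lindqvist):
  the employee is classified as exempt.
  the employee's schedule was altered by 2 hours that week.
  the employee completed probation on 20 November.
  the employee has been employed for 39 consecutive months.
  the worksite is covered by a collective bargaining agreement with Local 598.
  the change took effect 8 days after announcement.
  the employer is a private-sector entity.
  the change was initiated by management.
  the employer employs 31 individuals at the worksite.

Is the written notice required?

Yes — required.

(i) not employee-requested — holds.
(ii) < 10 days' notice — holds.
So (a) is satisfied (T AND T).
(b) public agency — fails.
(c) schedule shift > 3h — fails.
(1): T OR F OR F → true.
(i) tenure ≥ 24 mo. — satisfied.
(ii) ≥ 6 at site — satisfied.
(a): T AND T → true.
(b) non-exempt — not met.
(2) = T OR F = true.
(a) no CBA — not satisfied.
(b) past probation — met.
(3) = F OR T = true.
Overall = T AND T AND T = true.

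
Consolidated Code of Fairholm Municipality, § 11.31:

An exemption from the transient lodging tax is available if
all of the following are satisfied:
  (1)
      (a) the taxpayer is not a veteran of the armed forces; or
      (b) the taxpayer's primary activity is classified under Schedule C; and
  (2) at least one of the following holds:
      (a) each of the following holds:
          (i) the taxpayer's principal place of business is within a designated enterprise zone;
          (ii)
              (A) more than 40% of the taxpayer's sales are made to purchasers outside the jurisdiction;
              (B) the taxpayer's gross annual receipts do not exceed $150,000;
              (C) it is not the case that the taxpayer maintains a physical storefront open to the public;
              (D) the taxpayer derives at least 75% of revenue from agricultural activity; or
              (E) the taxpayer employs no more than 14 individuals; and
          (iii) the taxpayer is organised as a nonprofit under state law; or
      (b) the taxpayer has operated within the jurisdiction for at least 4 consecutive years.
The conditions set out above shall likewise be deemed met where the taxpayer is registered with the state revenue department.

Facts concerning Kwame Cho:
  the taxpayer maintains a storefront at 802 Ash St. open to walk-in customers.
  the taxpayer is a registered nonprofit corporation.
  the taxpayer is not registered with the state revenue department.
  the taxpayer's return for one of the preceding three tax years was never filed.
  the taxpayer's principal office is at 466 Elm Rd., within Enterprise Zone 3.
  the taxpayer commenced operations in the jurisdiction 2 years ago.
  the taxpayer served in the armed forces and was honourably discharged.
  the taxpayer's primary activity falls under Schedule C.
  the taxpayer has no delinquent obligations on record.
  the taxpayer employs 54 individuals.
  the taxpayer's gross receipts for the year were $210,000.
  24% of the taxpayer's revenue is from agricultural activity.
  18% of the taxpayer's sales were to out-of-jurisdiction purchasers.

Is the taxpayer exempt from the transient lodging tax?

(a) not (veteran) — not satisfied.
(b) Schedule C activity — holds.
(1) = F OR T = true.
(i) in enterprise zone — holds.
(A) >40% out-of-jur. sales — not met.
(B) receipts ≤ $150,000 — not met.
(C) not (has storefront) — not met.
(D) ≥75% agricultural — fails.
(E) ≤ 14 employees — not met.
(ii): F OR F OR F OR F OR F → false.
(iii) nonprofit — met.
(a) = T AND F AND T = false.
(b) ≥ 4 yrs in jurisdiction — not met.
(2) = F OR F = false.
Overall: T AND F → false.
Exception (state-registered) — not satisfied.
Result: main false OR exception false → false.

No — not exempt.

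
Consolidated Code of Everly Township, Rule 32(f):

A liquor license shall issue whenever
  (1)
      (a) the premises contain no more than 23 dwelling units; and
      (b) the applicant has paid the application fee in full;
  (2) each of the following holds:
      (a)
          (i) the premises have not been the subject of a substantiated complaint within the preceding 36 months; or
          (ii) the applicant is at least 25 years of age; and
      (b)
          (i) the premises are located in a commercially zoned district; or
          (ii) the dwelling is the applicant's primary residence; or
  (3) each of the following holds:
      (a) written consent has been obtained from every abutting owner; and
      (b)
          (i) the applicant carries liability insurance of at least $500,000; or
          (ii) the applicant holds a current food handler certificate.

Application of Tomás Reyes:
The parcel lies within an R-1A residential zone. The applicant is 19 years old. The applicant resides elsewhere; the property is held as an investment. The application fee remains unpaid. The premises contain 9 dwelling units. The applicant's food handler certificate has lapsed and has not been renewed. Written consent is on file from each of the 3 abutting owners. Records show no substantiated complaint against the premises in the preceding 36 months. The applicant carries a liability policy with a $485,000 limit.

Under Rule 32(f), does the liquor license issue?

No — denied.

(a) ≤ 23 units — satisfied.
(b) fee paid — fails.
So (1) is not satisfied (T AND F).
(i) no complaint in 36 mo. — holds.
(ii) age ≥ 25 — not satisfied.
(a): T OR F → true.
(i) commercially zoned — fails.
(ii) primary residence — fails.
(b): F OR F → false.
So (2) is not satisfied (T AND F).
(a) all abutters consent — holds.
(i) insurance ≥ $500,000 — not satisfied.
(ii) food handler cert. — not met.
So (b) is not satisfied (F OR F).
So (3) is not satisfied (T AND F).
Overall: F OR F OR F → false.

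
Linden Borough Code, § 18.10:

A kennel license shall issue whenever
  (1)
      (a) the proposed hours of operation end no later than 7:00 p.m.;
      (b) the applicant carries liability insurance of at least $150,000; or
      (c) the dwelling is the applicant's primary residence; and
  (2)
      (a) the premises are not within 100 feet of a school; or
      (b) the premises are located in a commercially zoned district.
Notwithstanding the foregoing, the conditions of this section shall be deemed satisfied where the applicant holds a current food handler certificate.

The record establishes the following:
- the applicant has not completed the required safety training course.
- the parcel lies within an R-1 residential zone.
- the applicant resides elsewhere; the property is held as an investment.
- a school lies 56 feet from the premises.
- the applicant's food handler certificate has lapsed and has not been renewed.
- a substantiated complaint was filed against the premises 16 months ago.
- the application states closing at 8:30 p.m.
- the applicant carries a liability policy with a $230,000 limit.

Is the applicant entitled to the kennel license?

(a) closes by 7 p.m. — not met.
(b) insurance ≥ $150,000 — holds.
(c) primary residence — not satisfied.
(1): F OR T OR F → true.
(a) ≥100 ft from school — fails.
(b) commercially zoned — not met.
(2) = F OR F = false.
Overall: T AND F → false.
Exception (food handler cert.) — not satisfied.
Result: main false OR exception false → false.

No — denied.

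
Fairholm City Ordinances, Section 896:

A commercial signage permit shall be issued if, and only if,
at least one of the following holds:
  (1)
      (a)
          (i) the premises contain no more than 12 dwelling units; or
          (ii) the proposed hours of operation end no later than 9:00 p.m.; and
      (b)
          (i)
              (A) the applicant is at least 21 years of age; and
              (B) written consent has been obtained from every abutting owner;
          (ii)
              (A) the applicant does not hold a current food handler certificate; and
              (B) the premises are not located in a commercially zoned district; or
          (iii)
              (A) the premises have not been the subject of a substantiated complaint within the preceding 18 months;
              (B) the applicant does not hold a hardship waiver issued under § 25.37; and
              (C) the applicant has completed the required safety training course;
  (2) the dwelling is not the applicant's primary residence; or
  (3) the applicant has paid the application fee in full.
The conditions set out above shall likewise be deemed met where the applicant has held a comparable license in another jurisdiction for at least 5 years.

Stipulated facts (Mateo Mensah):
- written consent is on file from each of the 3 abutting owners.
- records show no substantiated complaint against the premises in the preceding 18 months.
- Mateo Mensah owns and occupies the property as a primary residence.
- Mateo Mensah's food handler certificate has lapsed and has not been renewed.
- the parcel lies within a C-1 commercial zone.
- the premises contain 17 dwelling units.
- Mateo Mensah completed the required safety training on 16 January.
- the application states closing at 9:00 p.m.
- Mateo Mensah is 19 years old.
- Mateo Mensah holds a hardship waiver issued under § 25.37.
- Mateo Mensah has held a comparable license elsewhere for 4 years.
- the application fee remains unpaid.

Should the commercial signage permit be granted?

(i) ≤ 12 units — fails.
(ii) closes by 9 p.m. — met.
(a): F OR T → true.
(A) age ≥ 21 — fails.
(B) all abutters consent — holds.
So (i) is not satisfied (F AND T).
(A) not (food handler cert.) — met.
(B) not (commercially zoned) — not met.
(ii): T AND F → false.
(A) no complaint in 18 mo. — met.
(B) not (hardship waiver) — not satisfied.
(C) safety training — met.
(iii): T AND F AND T → false.
So (b) is not satisfied (F OR F OR F).
So (1) is not satisfied (T AND F).
(2) not (primary residence) — fails.
(3) fee paid — fails.
Overall = F OR F OR F = false.
Exception (prior license ≥ 5 yr) — not satisfied.
Result: main false OR exception false → false.

No — denied.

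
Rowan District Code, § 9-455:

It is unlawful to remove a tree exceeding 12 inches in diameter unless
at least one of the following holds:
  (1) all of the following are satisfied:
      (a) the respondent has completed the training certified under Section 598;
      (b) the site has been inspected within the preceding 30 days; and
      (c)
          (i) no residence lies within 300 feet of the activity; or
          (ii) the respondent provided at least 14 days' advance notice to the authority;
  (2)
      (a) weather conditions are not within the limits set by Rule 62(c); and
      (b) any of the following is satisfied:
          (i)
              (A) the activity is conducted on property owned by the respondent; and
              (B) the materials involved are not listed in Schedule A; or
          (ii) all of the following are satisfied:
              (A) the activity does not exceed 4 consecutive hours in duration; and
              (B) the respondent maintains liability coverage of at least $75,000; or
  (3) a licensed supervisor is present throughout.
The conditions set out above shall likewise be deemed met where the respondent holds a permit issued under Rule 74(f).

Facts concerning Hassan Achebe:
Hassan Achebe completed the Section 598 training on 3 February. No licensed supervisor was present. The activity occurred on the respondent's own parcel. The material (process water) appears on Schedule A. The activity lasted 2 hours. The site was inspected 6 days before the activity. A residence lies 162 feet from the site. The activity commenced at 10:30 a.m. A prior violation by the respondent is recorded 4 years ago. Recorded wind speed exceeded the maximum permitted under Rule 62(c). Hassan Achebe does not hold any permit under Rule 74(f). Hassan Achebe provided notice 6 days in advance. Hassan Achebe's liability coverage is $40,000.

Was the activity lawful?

No — unlawful.

(a) training certified — met.
(b) site inspected — met.
(i) no residence in 300 ft — not satisfied.
(ii) ≥14 days' notice — not met.
So (c) is not satisfied (F OR F).
(1): T AND T AND F → false.
(a) not (weather ok) — holds.
(A) own property — holds.
(B) not (Schedule A material) — not met.
(i) = T AND F = false.
(A) ≤ 4 hrs duration — satisfied.
(B) coverage ≥ $75,000 — not met.
(ii) = T AND F = false.
So (b) is not satisfied (F OR F).
(2): T AND F → false.
(3) supervisor present — not satisfied.
So Overall is not satisfied (F OR F OR F).
Exception (holds permit) — not satisfied.
Result: main false OR exception false → false.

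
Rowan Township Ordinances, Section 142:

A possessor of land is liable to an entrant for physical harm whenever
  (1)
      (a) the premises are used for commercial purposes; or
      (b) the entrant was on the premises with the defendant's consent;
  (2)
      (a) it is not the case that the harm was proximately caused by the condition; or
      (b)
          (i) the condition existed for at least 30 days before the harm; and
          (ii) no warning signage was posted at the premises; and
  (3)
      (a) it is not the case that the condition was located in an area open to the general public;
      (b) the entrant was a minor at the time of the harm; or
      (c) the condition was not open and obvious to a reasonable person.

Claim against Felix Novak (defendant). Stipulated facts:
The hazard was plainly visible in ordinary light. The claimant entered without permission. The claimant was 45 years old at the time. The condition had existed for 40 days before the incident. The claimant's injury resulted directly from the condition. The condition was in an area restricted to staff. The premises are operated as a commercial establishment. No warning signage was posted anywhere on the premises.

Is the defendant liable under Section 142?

(a) commercial use — met.
(b) consent to enter — not satisfied.
(1): T OR F → true.
(a) not (proximate cause) — not satisfied.
(i) condition ≥30 days old — holds.
(ii) no signage posted — holds.
(b): T AND T → true.
(2): F OR T → true.
(a) not (public area) — holds.
(b) entrant a minor — fails.
(c) not open/obvious — not met.
So (3) is satisfied (T OR F OR F).
Overall: T AND T AND T → true.

Yes — liable.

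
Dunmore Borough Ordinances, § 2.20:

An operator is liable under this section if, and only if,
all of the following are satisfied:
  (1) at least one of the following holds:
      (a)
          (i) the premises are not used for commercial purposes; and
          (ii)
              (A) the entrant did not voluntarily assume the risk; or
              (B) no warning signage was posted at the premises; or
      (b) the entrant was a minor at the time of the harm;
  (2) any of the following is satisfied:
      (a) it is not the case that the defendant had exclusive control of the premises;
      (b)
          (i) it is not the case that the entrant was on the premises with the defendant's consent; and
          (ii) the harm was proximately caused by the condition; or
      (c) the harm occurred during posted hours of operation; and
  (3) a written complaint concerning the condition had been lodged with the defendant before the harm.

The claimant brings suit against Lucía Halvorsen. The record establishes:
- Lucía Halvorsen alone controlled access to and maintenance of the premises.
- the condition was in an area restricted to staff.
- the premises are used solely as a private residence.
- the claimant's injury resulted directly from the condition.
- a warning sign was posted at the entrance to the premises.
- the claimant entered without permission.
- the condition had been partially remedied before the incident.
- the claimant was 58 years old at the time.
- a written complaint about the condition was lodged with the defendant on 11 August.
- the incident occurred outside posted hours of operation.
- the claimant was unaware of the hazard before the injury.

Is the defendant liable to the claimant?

Yes — liable.

(i) not (commercial use) — satisfied.
(A) no assumed risk — met.
(B) no signage posted — not met.
So (ii) is satisfied (T OR F).
So (a) is satisfied (T AND T).
(b) entrant a minor — not met.
(1) = T OR F = true.
(a) not (exclusive control) — not met.
(i) not (consent to enter) — satisfied.
(ii) proximate cause — satisfied.
So (b) is satisfied (T AND T).
(c) during posted hours — fails.
So (2) is satisfied (F OR T OR F).
(3) complaint lodged — holds.
Overall = T AND T AND T = true.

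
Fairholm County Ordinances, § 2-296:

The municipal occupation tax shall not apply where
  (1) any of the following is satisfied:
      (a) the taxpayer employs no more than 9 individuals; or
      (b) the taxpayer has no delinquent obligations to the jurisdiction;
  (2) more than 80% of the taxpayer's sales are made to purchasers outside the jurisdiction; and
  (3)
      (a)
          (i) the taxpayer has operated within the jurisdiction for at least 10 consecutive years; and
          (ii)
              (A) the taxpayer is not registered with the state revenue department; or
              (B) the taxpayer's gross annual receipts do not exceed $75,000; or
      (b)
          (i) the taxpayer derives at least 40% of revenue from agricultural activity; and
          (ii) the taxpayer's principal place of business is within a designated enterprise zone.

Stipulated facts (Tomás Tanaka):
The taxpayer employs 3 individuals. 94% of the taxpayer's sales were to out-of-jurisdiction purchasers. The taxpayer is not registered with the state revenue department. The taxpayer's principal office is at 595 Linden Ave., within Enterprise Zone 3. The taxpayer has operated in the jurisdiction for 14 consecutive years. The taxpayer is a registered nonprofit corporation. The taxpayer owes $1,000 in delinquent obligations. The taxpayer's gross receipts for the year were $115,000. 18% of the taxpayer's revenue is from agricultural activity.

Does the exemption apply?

(a) ≤ 9 employees — met.
(b) no delinquency — not satisfied.
(1): T OR F → true.
(2) >80% out-of-jur. sales — holds.
(i) ≥ 10 yrs in jurisdiction — satisfied.
(A) not (state-registered) — met.
(B) receipts ≤ $75,000 — not met.
(ii): T OR F → true.
(a) = T AND T = true.
(i) ≥40% agricultural — not met.
(ii) in enterprise zone — holds.
(b) = F AND T = false.
So (3) is satisfied (T OR F).
So Overall is satisfied (T AND T AND T).

Yes — exempt.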